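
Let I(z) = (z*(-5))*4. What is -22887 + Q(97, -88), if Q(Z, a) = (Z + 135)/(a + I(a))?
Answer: -4783354/209 ≈ -22887.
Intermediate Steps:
I(z) = -20*z (I(z) = -5*z*4 = -20*z)
Q(Z, a) = -(135 + Z)/(19*a) (Q(Z, a) = (Z + 135)/(a - 20*a) = (135 + Z)/((-19*a)) = (135 + Z)*(-1/(19*a)) = -(135 + Z)/(19*a))
-22887 + Q(97, -88) = -22887 + (1/19)*(-135 - 1*97)/(-88) = -22887 + (1/19)*(-1/88)*(-135 - 97) = -22887 + (1/19)*(-1/88)*(-232) = -22887 + 29/209 = -4783354/209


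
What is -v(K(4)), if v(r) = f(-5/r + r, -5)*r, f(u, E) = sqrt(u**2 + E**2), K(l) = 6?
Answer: -sqrt(1861) ≈ -43.139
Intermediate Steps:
f(u, E) = sqrt(E**2 + u**2)
v(r) = r*sqrt(25 + (r - 5/r)**2) (v(r) = sqrt((-5)**2 + (-5/r + r)**2)*r = sqrt(25 + (r - 5/r)**2)*r = r*sqrt(25 + (r - 5/r)**2))
-v(K(4)) = -6*sqrt(15 + 6**2 + 25/6**2) = -6*sqrt(15 + 36 + 25*(1/36)) = -6*sqrt(15 + 36 + 25/36) = -6*sqrt(1861/36) = -6*sqrt(1861)/6 = -sqrt(1861)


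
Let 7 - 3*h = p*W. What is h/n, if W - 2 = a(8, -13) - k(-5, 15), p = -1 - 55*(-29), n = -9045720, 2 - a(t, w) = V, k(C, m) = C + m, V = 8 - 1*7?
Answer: -2233/5427432 ≈ -0.00041143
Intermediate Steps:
V = 1 (V = 8 - 7 = 1)
a(t, w) = 1 (a(t, w) = 2 - 1*1 = 2 - 1 = 1)
p = 1594 (p = -1 + 1595 = 1594)
W = -7 (W = 2 + (1 - (-5 + 15)) = 2 + (1 - 1*10) = 2 + (1 - 10) = 2 - 9 = -7)
h = 11165/3 (h = 7/3 - 1594*(-7)/3 = 7/3 - ⅓*(-11158) = 7/3 + 11158/3 = 11165/3 ≈ 3721.7)
h/n = (11165/3)/(-9045720) = (11165/3)*(-1/9045720) = -2233/5427432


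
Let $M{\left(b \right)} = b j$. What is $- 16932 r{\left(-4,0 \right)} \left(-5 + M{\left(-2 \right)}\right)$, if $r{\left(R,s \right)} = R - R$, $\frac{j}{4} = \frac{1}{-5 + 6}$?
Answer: $0$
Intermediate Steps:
$j = 4$ ($j = \frac{4}{-5 + 6} = \frac{4}{1} = 4 \cdot 1 = 4$)
$r{\left(R,s \right)} = 0$
$M{\left(b \right)} = 4 b$ ($M{\left(b \right)} = b 4 = 4 b$)
$- 16932 r{\left(-4,0 \right)} \left(-5 + M{\left(-2 \right)}\right) = - 16932 \cdot 0 \left(-5 + 4 \left(-2\right)\right) = - 16932 \cdot 0 \left(-5 - 8\right) = - 16932 \cdot 0 \left(-13\right) = \left(-16932\right) 0 = 0$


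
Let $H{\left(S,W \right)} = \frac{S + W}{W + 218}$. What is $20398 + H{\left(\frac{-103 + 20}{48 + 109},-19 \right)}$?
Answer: $\frac{637291648}{31243} \approx 20398.0$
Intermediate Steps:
$H{\left(S,W \right)} = \frac{S + W}{218 + W}$
$20398 + H{\left(\frac{-103 + 20}{48 + 109},-19 \right)} = 20398 + \frac{\frac{-103 + 20}{48 + 109} - 19}{218 - 19} = 20398 + \frac{- \frac{83}{157} - 19}{199} = 20398 + \frac{1}{199} \left(- \frac{3066}{157}\right) = 20398 - \frac{3066}{31243} = \frac{637291648}{31243}$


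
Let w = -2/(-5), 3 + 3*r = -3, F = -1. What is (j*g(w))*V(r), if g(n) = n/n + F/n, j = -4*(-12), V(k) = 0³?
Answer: 0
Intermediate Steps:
r = -2 (r = -1 + (⅓)*(-3) = -1 - 1 = -2)
V(k) = 0
w = ⅖ (w = -2*(-⅕) = ⅖ ≈ 0.40000)
j = 48
g(n) = 1 - 1/n (g(n) = n/n - 1/n = 1 - 1/n)
(j*g(w))*V(r) = (48*((-1 + ⅖)/(⅖)))*0 = (48*((5/2)*(-⅗)))*0 = (48*(-3/2))*0 = -72*0 = 0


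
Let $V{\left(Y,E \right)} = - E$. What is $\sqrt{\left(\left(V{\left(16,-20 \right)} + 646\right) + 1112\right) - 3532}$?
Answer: $i \sqrt{1754} \approx 41.881 i$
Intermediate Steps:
$\sqrt{\left(\left(V{\left(16,-20 \right)} + 646\right) + 1112\right) - 3532} = \sqrt{\left(\left(\left(-1\right) \left(-20\right) + 646\right) + 1112\right) - 3532} = \sqrt{\left(\left(20 + 646\right) + 1112\right) - 3532} = \sqrt{\left(666 + 1112\right) - 3532} = \sqrt{1778 - 3532} = \sqrt{-1754} = i \sqrt{1754}$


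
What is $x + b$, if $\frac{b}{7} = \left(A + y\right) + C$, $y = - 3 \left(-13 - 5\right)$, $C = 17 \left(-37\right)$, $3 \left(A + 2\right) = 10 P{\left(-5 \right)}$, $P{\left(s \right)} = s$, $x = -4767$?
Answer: $- \frac{26768}{3} \approx -8922.7$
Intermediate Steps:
$A = - \frac{56}{3}$ ($A = -2 + \frac{10 \left(-5\right)}{3} = -2 + \frac{1}{3} \left(-50\right) = -2 - \frac{50}{3} = - \frac{56}{3} \approx -18.667$)
$C = -629$
$y = 54$ ($y = \left(-3\right) \left(-18\right) = 54$)
$b = - \frac{12467}{3}$ ($b = 7 \left(\left(- \frac{56}{3} + 54\right) - 629\right) = 7 \left(\frac{106}{3} - 629\right) = 7 \left(- \frac{1781}{3}\right) = - \frac{12467}{3} \approx -4155.7$)
$x + b = -4767 - \frac{12467}{3} = - \frac{26768}{3}$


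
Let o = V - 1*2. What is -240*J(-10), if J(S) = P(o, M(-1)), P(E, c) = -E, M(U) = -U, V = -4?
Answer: -1440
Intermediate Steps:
o = -6 (o = -4 - 1*2 = -4 - 2 = -6)
J(S) = 6 (J(S) = -1*(-6) = 6)
-240*J(-10) = -240*6 = -1440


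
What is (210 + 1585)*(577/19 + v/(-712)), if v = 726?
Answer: 356334425/6764 ≈ 52681.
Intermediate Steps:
(210 + 1585)*(577/19 + v/(-712)) = (210 + 1585)*(577/19 + 726/(-712)) = 1795*(577*(1/19) + 726*(-1/712)) = 1795*(577/19 - 363/356) = 1795*(198515/6764) = 356334425/6764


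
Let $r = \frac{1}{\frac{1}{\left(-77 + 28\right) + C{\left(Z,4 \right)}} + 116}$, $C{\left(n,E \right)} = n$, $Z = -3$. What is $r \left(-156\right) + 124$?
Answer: $\frac{739732}{6031} \approx 122.65$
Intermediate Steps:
$r = \frac{52}{6031}$ ($r = \frac{1}{\frac{1}{\left(-77 + 28\right) - 3} + 116} = \frac{1}{\frac{1}{-49 - 3} + 116} = \frac{1}{\frac{1}{-52} + 116} = \frac{1}{- \frac{1}{52} + 116} = \frac{1}{\frac{6031}{52}} = \frac{52}{6031} \approx 0.0086221$)
$r \left(-156\right) + 124 = \frac{52}{6031} \left(-156\right) + 124 = - \frac{8112}{6031} + 124 = \frac{739732}{6031}$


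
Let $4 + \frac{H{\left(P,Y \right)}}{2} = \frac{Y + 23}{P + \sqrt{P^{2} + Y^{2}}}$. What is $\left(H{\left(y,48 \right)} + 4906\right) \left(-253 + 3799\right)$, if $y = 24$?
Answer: $\frac{138904503}{8} + \frac{41961 \sqrt{5}}{8} \approx 1.7375 \cdot 10^{7}$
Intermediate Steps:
$H{\left(P,Y \right)} = -8 + \frac{2 \left(23 + Y\right)}{P + \sqrt{P^{2} + Y^{2}}}$ ($H{\left(P,Y \right)} = -8 + 2 \frac{Y + 23}{P + \sqrt{P^{2} + Y^{2}}} = -8 + 2 \frac{23 + Y}{P + \sqrt{P^{2} + Y^{2}}} = -8 + \frac{2 \left(23 + Y\right)}{P + \sqrt{P^{2} + Y^{2}}}$)
$\left(H{\left(y,48 \right)} + 4906\right) \left(-253 + 3799\right) = \left(\frac{2 \left(23 + 48 - 96 - 4 \sqrt{24^{2} + 48^{2}}\right)}{24 + \sqrt{24^{2} + 48^{2}}} + 4906\right) \left(-253 + 3799\right) = \left(\frac{2 \left(23 + 48 - 96 - 4 \sqrt{576 + 2304}\right)}{24 + \sqrt{576 + 2304}} + 4906\right) 3546 = \left(\frac{2 \left(23 + 48 - 96 - 4 \sqrt{2880}\right)}{24 + \sqrt{2880}} + 4906\right) 3546 = \left(\frac{2 \left(23 + 48 - 96 - 4 \cdot 24 \sqrt{5}\right)}{24 + 24 \sqrt{5}} + 4906\right) 3546 = \left(\frac{2 \left(23 + 48 - 96 - 96 \sqrt{5}\right)}{24 + 24 \sqrt{5}} + 4906\right) 3546 = \left(\frac{2 \left(-25 - 96 \sqrt{5}\right)}{24 + 24 \sqrt{5}} + 4906\right) 3546 = \left(4906 + \frac{2 \left(-25 - 96 \sqrt{5}\right)}{24 + 24 \sqrt{5}}\right) 3546 = 17396676 + \frac{7092 \left(-25 - 96 \sqrt{5}\right)}{24 + 24 \sqrt{5}}$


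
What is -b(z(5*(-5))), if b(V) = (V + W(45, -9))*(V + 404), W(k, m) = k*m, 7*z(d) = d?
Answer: 8016580/49 ≈ 1.6360e+5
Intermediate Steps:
z(d) = d/7
b(V) = (-405 + V)*(404 + V) (b(V) = (V + 45*(-9))*(V + 404) = (V - 405)*(404 + V) = (-405 + V)*(404 + V))
-b(z(5*(-5))) = -(-163620 + ((5*(-5))/7)² - 5*(-5)/7) = -(-163620 + ((⅐)*(-25))² - (-25)/7) = -(-163620 + (-25/7)² - 1*(-25/7)) = -(-163620 + 625/49 + 25/7) = -1*(-8016580/49) = 8016580/49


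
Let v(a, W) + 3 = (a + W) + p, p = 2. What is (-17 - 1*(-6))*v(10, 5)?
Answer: -154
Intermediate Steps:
v(a, W) = -1 + W + a (v(a, W) = -3 + ((a + W) + 2) = -3 + ((W + a) + 2) = -3 + (2 + W + a) = -1 + W + a)
(-17 - 1*(-6))*v(10, 5) = (-17 - 1*(-6))*(-1 + 5 + 10) = (-17 + 6)*14 = -11*14 = -154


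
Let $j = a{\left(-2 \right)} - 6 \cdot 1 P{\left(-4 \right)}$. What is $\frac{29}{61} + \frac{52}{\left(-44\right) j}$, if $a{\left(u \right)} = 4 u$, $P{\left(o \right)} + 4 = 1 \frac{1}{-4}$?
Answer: $\frac{9579}{23485} \approx 0.40788$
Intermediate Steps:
$P{\left(o \right)} = - \frac{17}{4}$ ($P{\left(o \right)} = -4 + 1 \frac{1}{-4} = -4 + 1 \left(- \frac{1}{4}\right) = -4 - \frac{1}{4} = - \frac{17}{4}$)
$j = \frac{35}{2}$ ($j = 4 \left(-2\right) - 6 \cdot 1 \left(- \frac{17}{4}\right) = -8 - 6 \left(- \frac{17}{4}\right) = -8 - - \frac{51}{2} = -8 + \frac{51}{2} = \frac{35}{2} \approx 17.5$)
$\frac{29}{61} + \frac{52}{\left(-44\right) j} = \frac{29}{61} + \frac{52}{\left(-44\right) \frac{35}{2}} = 29 \cdot \frac{1}{61} + \frac{52}{-770} = \frac{29}{61} + 52 \left(- \frac{1}{770}\right) = \frac{29}{61} - \frac{26}{385} = \frac{9579}{23485}$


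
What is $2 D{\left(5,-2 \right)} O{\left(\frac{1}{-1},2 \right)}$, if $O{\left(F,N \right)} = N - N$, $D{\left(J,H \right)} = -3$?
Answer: $0$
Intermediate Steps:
$O{\left(F,N \right)} = 0$
$2 D{\left(5,-2 \right)} O{\left(\frac{1}{-1},2 \right)} = 2 \left(-3\right) 0 = \left(-6\right) 0 = 0$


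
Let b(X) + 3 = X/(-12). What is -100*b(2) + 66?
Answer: 1148/3 ≈ 382.67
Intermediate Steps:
b(X) = -3 - X/12 (b(X) = -3 + X/(-12) = -3 + X*(-1/12) = -3 - X/12)
-100*b(2) + 66 = -100*(-3 - 1/12*2) + 66 = -100*(-3 - ⅙) + 66 = -100*(-19/6) + 66 = 950/3 + 66 = 1148/3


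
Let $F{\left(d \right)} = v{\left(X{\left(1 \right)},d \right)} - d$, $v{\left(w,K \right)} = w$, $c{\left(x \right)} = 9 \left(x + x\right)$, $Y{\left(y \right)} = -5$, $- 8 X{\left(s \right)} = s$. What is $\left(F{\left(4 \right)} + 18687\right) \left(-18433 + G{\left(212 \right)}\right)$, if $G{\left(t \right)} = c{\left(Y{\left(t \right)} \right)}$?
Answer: $- \frac{2768503149}{8} \approx -3.4606 \cdot 10^{8}$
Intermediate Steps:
$X{\left(s \right)} = - \frac{s}{8}$
$c{\left(x \right)} = 18 x$ ($c{\left(x \right)} = 9 \cdot 2 x = 18 x$)
$G{\left(t \right)} = -90$ ($G{\left(t \right)} = 18 \left(-5\right) = -90$)
$F{\left(d \right)} = - \frac{1}{8} - d$ ($F{\left(d \right)} = \left(- \frac{1}{8}\right) 1 - d = - \frac{1}{8} - d$)
$\left(F{\left(4 \right)} + 18687\right) \left(-18433 + G{\left(212 \right)}\right) = \left(\left(- \frac{1}{8} - 4\right) + 18687\right) \left(-18433 - 90\right) = \left(\left(- \frac{1}{8} - 4\right) + 18687\right) \left(-18523\right) = \left(- \frac{33}{8} + 18687\right) \left(-18523\right) = \frac{149463}{8} \left(-18523\right) = - \frac{2768503149}{8}$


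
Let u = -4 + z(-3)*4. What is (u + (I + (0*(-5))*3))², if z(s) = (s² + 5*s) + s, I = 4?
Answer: 1296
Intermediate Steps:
z(s) = s² + 6*s
u = -40 (u = -4 - 3*(6 - 3)*4 = -4 - 3*3*4 = -4 - 9*4 = -4 - 36 = -40)
(u + (I + (0*(-5))*3))² = (-40 + (4 + (0*(-5))*3))² = (-40 + (4 + 0*3))² = (-40 + (4 + 0))² = (-40 + 4)² = (-36)² = 1296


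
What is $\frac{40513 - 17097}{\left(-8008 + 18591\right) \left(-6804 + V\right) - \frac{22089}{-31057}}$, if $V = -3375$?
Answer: $- \frac{181807678}{836398833315} \approx -0.00021737$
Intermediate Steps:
$\frac{40513 - 17097}{\left(-8008 + 18591\right) \left(-6804 + V\right) - \frac{22089}{-31057}} = \frac{40513 - 17097}{\left(-8008 + 18591\right) \left(-6804 - 3375\right) - \frac{22089}{-31057}} = \frac{23416}{10583 \left(-10179\right) - - \frac{22089}{31057}} = \frac{23416}{-107724357 + \frac{22089}{31057}} = \frac{23416}{- \frac{3345595333260}{31057}} = 23416 \left(- \frac{31057}{3345595333260}\right) = - \frac{181807678}{836398833315}$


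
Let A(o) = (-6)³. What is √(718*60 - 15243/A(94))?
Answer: √6213682/12 ≈ 207.73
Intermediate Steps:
A(o) = -216
√(718*60 - 15243/A(94)) = √(718*60 - 15243/(-216)) = √(43080 - 15243*(-1/216)) = √(43080 + 5081/72) = √(3106841/72) = √6213682/12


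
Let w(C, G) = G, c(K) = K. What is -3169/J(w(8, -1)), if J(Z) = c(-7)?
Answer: 3169/7 ≈ 452.71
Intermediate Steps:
J(Z) = -7
-3169/J(w(8, -1)) = -3169/(-7) = -3169*(-1/7) = 3169/7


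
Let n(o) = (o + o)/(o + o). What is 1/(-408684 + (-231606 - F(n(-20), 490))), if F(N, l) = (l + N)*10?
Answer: -1/645200 ≈ -1.5499e-6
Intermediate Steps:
n(o) = 1 (n(o) = (2*o)/((2*o)) = (2*o)*(1/(2*o)) = 1)
F(N, l) = 10*N + 10*l (F(N, l) = (N + l)*10 = 10*N + 10*l)
1/(-408684 + (-231606 - F(n(-20), 490))) = 1/(-408684 + (-231606 - (10*1 + 10*490))) = 1/(-408684 + (-231606 - (10 + 4900))) = 1/(-408684 + (-231606 - 1*4910)) = 1/(-408684 + (-231606 - 4910)) = 1/(-408684 - 236516) = 1/(-645200) = -1/645200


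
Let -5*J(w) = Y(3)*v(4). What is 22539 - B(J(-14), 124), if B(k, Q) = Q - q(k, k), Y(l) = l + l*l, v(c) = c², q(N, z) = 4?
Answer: 22419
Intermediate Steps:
Y(l) = l + l²
J(w) = -192/5 (J(w) = -3*(1 + 3)*4²/5 = -3*4*16/5 = -12*16/5 = -⅕*192 = -192/5)
B(k, Q) = -4 + Q (B(k, Q) = Q - 1*4 = Q - 4 = -4 + Q)
22539 - B(J(-14), 124) = 22539 - (-4 + 124) = 22539 - 1*120 = 22539 - 120 = 22419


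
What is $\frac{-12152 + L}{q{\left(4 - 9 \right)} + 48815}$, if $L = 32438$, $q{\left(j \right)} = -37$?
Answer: $\frac{10143}{24389} \approx 0.41588$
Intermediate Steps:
$\frac{-12152 + L}{q{\left(4 - 9 \right)} + 48815} = \frac{-12152 + 32438}{-37 + 48815} = \frac{20286}{48778} = 20286 \cdot \frac{1}{48778} = \frac{10143}{24389}$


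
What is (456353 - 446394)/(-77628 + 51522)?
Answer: -9959/26106 ≈ -0.38148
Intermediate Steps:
(456353 - 446394)/(-77628 + 51522) = 9959/(-26106) = 9959*(-1/26106) = -9959/26106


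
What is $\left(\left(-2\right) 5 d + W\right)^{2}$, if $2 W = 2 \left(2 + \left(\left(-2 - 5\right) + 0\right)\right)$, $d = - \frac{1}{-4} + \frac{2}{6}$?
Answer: $\frac{4225}{36} \approx 117.36$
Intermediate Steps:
$d = \frac{7}{12}$ ($d = \left(-1\right) \left(- \frac{1}{4}\right) + 2 \cdot \frac{1}{6} = \frac{1}{4} + \frac{1}{3} = \frac{7}{12} \approx 0.58333$)
$W = -5$ ($W = \frac{2 \left(2 + \left(\left(-2 - 5\right) + 0\right)\right)}{2} = \frac{2 \left(2 + \left(-7 + 0\right)\right)}{2} = \frac{2 \left(2 - 7\right)}{2} = \frac{2 \left(-5\right)}{2} = \frac{1}{2} \left(-10\right) = -5$)
$\left(\left(-2\right) 5 d + W\right)^{2} = \left(\left(-2\right) 5 \cdot \frac{7}{12} - 5\right)^{2} = \left(\left(-10\right) \frac{7}{12} - 5\right)^{2} = \left(- \frac{35}{6} - 5\right)^{2} = \left(- \frac{65}{6}\right)^{2} = \frac{4225}{36}$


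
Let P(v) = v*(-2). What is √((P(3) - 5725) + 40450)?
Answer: √34719 ≈ 186.33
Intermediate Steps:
P(v) = -2*v
√((P(3) - 5725) + 40450) = √((-2*3 - 5725) + 40450) = √((-6 - 5725) + 40450) = √(-5731 + 40450) = √34719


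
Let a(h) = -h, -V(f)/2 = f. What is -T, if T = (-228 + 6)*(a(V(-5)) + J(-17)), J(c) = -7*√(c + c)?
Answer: -2220 - 1554*I*√34 ≈ -2220.0 - 9061.3*I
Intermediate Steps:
V(f) = -2*f
J(c) = -7*√2*√c
T = 2220 + 1554*I*√34 (T = (-228 + 6)*(-(-2)*(-5) - 7*√2*√(-17)) = -222*(-1*10 - 7*√2*I*√17) = -222*(-10 - 7*I*√34) = 2220 + 1554*I*√34 ≈ 2220.0 + 9061.3*I)
-T = -(2220 + 1554*I*√34) = -2220 - 1554*I*√34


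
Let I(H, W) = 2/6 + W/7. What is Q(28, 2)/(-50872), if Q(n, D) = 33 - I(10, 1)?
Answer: -683/1068312 ≈ -0.00063933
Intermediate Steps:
I(H, W) = ⅓ + W/7 (I(H, W) = 2*(⅙) + W*(⅐) = ⅓ + W/7)
Q(n, D) = 683/21 (Q(n, D) = 33 - (⅓ + (⅐)*1) = 33 - (⅓ + ⅐) = 33 - 1*10/21 = 33 - 10/21 = 683/21)
Q(28, 2)/(-50872) = (683/21)/(-50872) = (683/21)*(-1/50872) = -683/1068312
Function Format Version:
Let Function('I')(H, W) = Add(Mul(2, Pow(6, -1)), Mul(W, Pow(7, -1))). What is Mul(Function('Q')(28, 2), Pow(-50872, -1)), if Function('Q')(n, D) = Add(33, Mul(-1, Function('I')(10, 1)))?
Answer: Rational(-683, 1068312) ≈ -0.00063933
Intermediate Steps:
Function('I')(H, W) = Add(Rational(1, 3), Mul(Rational(1, 7), W)) (Function('I')(H, W) = Add(Mul(2, Rational(1, 6)), Mul(W, Rational(1, 7))) = Add(Rational(1, 3), Mul(Rational(1, 7), W)))
Function('Q')(n, D) = Rational(683, 21) (Function('Q')(n, D) = Add(33, Mul(-1, Add(Rational(1, 3), Mul(Rational(1, 7), 1)))) = Add(33, Mul(-1, Add(Rational(1, 3), Rational(1, 7)))) = Add(33, Mul(-1, Rational(10, 21))) = Add(33, Rational(-10, 21)) = Rational(683, 21))
Mul(Function('Q')(28, 2), Pow(-50872, -1)) = Mul(Rational(683, 21), Pow(-50872, -1)) = Mul(Rational(683, 21), Rational(-1, 50872)) = Rational(-683, 1068312)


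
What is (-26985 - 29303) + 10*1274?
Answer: -43548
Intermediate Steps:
(-26985 - 29303) + 10*1274 = -56288 + 12740 = -43548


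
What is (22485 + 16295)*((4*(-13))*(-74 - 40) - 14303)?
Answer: -324782500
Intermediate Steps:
(22485 + 16295)*((4*(-13))*(-74 - 40) - 14303) = 38780*(-52*(-114) - 14303) = 38780*(5928 - 14303) = 38780*(-8375) = -324782500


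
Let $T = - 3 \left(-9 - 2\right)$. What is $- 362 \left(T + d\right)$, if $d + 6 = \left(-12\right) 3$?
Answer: $3258$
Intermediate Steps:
$d = -42$ ($d = -6 - 36 = -42$)
$T = 33$ ($T = \left(-3\right) \left(-11\right) = 33$)
$- 362 \left(T + d\right) = - 362 \left(33 - 42\right) = \left(-362\right) \left(-9\right) = 3258$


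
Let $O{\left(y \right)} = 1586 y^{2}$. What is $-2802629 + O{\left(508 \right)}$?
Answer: $406486875$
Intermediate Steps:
$-2802629 + O{\left(508 \right)} = -2802629 + 1586 \cdot 508^{2} = -2802629 + 1586 \cdot 258064 = -2802629 + 409289504 = 406486875$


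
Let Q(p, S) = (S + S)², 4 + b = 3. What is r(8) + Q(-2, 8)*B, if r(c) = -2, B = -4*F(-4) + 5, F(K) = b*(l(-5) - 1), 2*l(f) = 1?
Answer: 766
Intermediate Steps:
l(f) = ½ (l(f) = (½)*1 = ½)
b = -1 (b = -4 + 3 = -1)
Q(p, S) = 4*S² (Q(p, S) = (2*S)² = 4*S²)
F(K) = ½ (F(K) = -(½ - 1) = -1*(-½) = ½)
B = 3 (B = -4*½ + 5 = -2 + 5 = 3)
r(8) + Q(-2, 8)*B = -2 + (4*8²)*3 = -2 + (4*64)*3 = -2 + 256*3 = -2 + 768 = 766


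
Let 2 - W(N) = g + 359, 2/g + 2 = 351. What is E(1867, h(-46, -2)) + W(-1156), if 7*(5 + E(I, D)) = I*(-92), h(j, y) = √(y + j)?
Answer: -60830016/2443 ≈ -24900.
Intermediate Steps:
g = 2/349 (g = 2/(-2 + 351) = 2/349 ≈ 0.0057307)
h(j, y) = √(j + y)
E(I, D) = -5 - 92*I/7 (E(I, D) = -5 + (I*(-92))/7 = -5 + (-92*I)/7 = -5 - 92*I/7)
W(N) = -124595/349 (W(N) = 2 - (2/349 + 359) = 2 - 1*125293/349 = 2 - 125293/349 = -124595/349)
E(1867, h(-46, -2)) + W(-1156) = (-5 - 92/7*1867) - 124595/349 = (-5 - 171764/7) - 124595/349 = -171799/7 - 124595/349 = -60830016/2443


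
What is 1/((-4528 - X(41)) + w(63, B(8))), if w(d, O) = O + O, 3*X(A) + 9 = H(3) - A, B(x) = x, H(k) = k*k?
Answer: -3/13495 ≈ -0.00022230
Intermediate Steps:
H(k) = k²
X(A) = -A/3 (X(A) = -3 + (3² - A)/3 = -3 + (9 - A)/3 = -3 + (3 - A/3) = -A/3)
w(d, O) = 2*O
1/((-4528 - X(41)) + w(63, B(8))) = 1/((-4528 - (-1)*41/3) + 2*8) = 1/((-4528 - 1*(-41/3)) + 16) = 1/((-4528 + 41/3) + 16) = 1/(-13543/3 + 16) = 1/(-13495/3) = -3/13495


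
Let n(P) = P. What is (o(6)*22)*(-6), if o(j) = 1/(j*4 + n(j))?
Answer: -22/5 ≈ -4.4000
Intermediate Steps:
o(j) = 1/(5*j) (o(j) = 1/(j*4 + j) = 1/(4*j + j) = 1/(5*j))
(o(6)*22)*(-6) = (((⅕)/6)*22)*(-6) = (((⅕)*(⅙))*22)*(-6) = ((1/30)*22)*(-6) = (11/15)*(-6) = -22/5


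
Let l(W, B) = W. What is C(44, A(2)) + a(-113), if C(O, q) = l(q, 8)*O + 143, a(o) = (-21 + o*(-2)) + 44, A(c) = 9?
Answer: 788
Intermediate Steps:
a(o) = 23 - 2*o (a(o) = (-21 - 2*o) + 44 = 23 - 2*o)
C(O, q) = 143 + O*q (C(O, q) = q*O + 143 = O*q + 143 = 143 + O*q)
C(44, A(2)) + a(-113) = (143 + 44*9) + (23 - 2*(-113)) = (143 + 396) + (23 + 226) = 539 + 249 = 788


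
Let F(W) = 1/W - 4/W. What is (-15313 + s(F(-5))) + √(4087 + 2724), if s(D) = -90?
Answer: -15403 + 7*√139 ≈ -15320.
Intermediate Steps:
F(W) = -3/W (F(W) = 1/W - 4/W = -3/W)
(-15313 + s(F(-5))) + √(4087 + 2724) = (-15313 - 90) + √(4087 + 2724) = -15403 + √6811 = -15403 + 7*√139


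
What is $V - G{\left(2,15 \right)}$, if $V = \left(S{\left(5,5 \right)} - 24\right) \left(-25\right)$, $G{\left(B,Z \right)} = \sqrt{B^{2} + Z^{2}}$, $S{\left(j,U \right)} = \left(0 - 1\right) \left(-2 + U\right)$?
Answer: $675 - \sqrt{229} \approx 659.87$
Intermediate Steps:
$S{\left(j,U \right)} = 2 - U$ ($S{\left(j,U \right)} = - (-2 + U) = 2 - U$)
$V = 675$ ($V = \left(\left(2 - 5\right) - 24\right) \left(-25\right) = \left(-3 - 24\right) \left(-25\right) = \left(-27\right) \left(-25\right) = 675$)
$V - G{\left(2,15 \right)} = 675 - \sqrt{2^{2} + 15^{2}} = 675 - \sqrt{4 + 225} = 675 - \sqrt{229}$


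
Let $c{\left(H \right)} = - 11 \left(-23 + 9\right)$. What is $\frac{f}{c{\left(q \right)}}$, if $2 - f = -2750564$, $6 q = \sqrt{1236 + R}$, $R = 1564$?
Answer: $\frac{196469}{11} \approx 17861.0$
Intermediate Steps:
$q = \frac{10 \sqrt{7}}{3}$ ($q = \frac{\sqrt{1236 + 1564}}{6} = \frac{\sqrt{2800}}{6} = \frac{20 \sqrt{7}}{6} = \frac{10 \sqrt{7}}{3} \approx 8.8192$)
$f = 2750566$ ($f = 2 - -2750564 = 2 + 2750564 = 2750566$)
$c{\left(H \right)} = 154$ ($c{\left(H \right)} = \left(-11\right) \left(-14\right) = 154$)
$\frac{f}{c{\left(q \right)}} = \frac{2750566}{154} = 2750566 \cdot \frac{1}{154} = \frac{196469}{11}$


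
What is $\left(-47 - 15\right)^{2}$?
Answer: $3844$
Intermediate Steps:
$\left(-47 - 15\right)^{2} = \left(-62\right)^{2} = 3844$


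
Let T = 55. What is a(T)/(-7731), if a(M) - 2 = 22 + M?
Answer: -79/7731 ≈ -0.010219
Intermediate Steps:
a(M) = 24 + M (a(M) = 2 + (22 + M) = 24 + M)
a(T)/(-7731) = (24 + 55)/(-7731) = 79*(-1/7731) = -79/7731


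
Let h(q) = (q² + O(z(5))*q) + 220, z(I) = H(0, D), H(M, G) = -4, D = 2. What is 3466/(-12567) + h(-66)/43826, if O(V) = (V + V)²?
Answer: -73738666/275380671 ≈ -0.26777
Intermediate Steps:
z(I) = -4
O(V) = 4*V² (O(V) = (2*V)² = 4*V²)
h(q) = 220 + q² + 64*q (h(q) = (q² + (4*(-4)²)*q) + 220 = (q² + (4*16)*q) + 220 = (q² + 64*q) + 220 = 220 + q² + 64*q)
3466/(-12567) + h(-66)/43826 = 3466/(-12567) + (220 + (-66)² + 64*(-66))/43826 = 3466*(-1/12567) + (220 + 4356 - 4224)*(1/43826) = -3466/12567 + 352*(1/43826) = -3466/12567 + 176/21913 = -73738666/275380671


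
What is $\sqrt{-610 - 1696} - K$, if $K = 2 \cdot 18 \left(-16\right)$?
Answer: $576 + i \sqrt{2306} \approx 576.0 + 48.021 i$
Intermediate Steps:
$K = -576$ ($K = 36 \left(-16\right) = -576$)
$\sqrt{-610 - 1696} - K = \sqrt{-610 - 1696} - -576 = \sqrt{-2306} + 576 = i \sqrt{2306} + 576 = 576 + i \sqrt{2306}$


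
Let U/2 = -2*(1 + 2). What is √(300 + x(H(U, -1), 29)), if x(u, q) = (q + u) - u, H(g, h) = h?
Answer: √329 ≈ 18.138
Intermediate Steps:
U = -12 (U = 2*(-2*(1 + 2)) = 2*(-2*3) = 2*(-6) = -12)
x(u, q) = q
√(300 + x(H(U, -1), 29)) = √(300 + 29) = √329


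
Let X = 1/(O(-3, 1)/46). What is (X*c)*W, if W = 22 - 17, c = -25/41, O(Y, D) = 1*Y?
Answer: 5750/123 ≈ 46.748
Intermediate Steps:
O(Y, D) = Y
c = -25/41 (c = -25*1/41 = -25/41 ≈ -0.60976)
X = -46/3 (X = 1/(-3/46) = -46/3 ≈ -15.333)
W = 5
(X*c)*W = -46/3*(-25/41)*5 = (1150/123)*5 = 5750/123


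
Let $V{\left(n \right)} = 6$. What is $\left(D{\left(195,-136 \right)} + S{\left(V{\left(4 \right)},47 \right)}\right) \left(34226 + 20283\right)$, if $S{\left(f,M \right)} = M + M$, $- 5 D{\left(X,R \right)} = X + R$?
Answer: $\frac{22403199}{5} \approx 4.4806 \cdot 10^{6}$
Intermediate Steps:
$D{\left(X,R \right)} = - \frac{R}{5} - \frac{X}{5}$ ($D{\left(X,R \right)} = - \frac{X + R}{5} = - \frac{R + X}{5} = - \frac{R}{5} - \frac{X}{5}$)
$S{\left(f,M \right)} = 2 M$
$\left(D{\left(195,-136 \right)} + S{\left(V{\left(4 \right)},47 \right)}\right) \left(34226 + 20283\right) = \left(\left(\left(- \frac{1}{5}\right) \left(-136\right) - 39\right) + 2 \cdot 47\right) \left(34226 + 20283\right) = \left(\left(\frac{136}{5} - 39\right) + 94\right) 54509 = \left(- \frac{59}{5} + 94\right) 54509 = \frac{411}{5} \cdot 54509 = \frac{22403199}{5}$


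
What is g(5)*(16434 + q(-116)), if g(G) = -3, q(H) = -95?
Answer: -49017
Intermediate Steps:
g(5)*(16434 + q(-116)) = -3*(16434 - 95) = -3*16339 = -49017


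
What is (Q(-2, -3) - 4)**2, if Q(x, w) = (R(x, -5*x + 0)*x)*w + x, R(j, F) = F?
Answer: 2916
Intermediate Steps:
Q(x, w) = x - 5*w*x**2 (Q(x, w) = ((-5*x + 0)*x)*w + x = ((-5*x)*x)*w + x = (-5*x**2)*w + x = -5*w*x**2 + x = x - 5*w*x**2)
(Q(-2, -3) - 4)**2 = (-2*(1 - 5*(-3)*(-2)) - 4)**2 = (-2*(1 - 30) - 4)**2 = (-2*(-29) - 4)**2 = (58 - 4)**2 = 54**2 = 2916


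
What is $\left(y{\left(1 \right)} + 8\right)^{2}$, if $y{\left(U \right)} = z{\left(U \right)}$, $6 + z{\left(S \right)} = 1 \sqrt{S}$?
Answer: $9$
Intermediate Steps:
$z{\left(S \right)} = -6 + \sqrt{S}$ ($z{\left(S \right)} = -6 + 1 \sqrt{S} = -6 + \sqrt{S}$)
$y{\left(U \right)} = -6 + \sqrt{U}$
$\left(y{\left(1 \right)} + 8\right)^{2} = \left(\left(-6 + \sqrt{1}\right) + 8\right)^{2} = \left(\left(-6 + 1\right) + 8\right)^{2} = \left(-5 + 8\right)^{2} = 3^{2} = 9$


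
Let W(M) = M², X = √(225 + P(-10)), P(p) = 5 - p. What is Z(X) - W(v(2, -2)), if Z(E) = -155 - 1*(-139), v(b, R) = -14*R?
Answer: -800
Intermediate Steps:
X = 4*√15 (X = √(225 + (5 - 1*(-10))) = √(225 + (5 + 10)) = √(225 + 15) = √240 = 4*√15 ≈ 15.492)
Z(E) = -16 (Z(E) = -155 + 139 = -16)
Z(X) - W(v(2, -2)) = -16 - (-14*(-2))² = -16 - 1*28² = -16 - 1*784 = -16 - 784 = -800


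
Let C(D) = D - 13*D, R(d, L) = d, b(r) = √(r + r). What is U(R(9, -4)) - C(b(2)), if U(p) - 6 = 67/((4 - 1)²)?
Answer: 337/9 ≈ 37.444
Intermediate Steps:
b(r) = √2*√r (b(r) = √(2*r) = √2*√r)
C(D) = -12*D
U(p) = 121/9 (U(p) = 6 + 67/((4 - 1)²) = 6 + 67/(3²) = 6 + 67/9 = 121/9)
U(R(9, -4)) - C(b(2)) = 121/9 - (-12)*√2*√2 = 121/9 - (-12)*2 = 121/9 - 1*(-24) = 121/9 + 24 = 337/9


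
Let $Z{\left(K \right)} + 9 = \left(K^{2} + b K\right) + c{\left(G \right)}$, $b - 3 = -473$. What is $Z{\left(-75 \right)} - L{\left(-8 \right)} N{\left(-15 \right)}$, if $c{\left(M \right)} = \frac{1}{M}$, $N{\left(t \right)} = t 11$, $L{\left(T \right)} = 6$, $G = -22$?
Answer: $\frac{920831}{22} \approx 41856.0$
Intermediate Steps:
$b = -470$ ($b = 3 - 473 = -470$)
$N{\left(t \right)} = 11 t$
$Z{\left(K \right)} = - \frac{199}{22} + K^{2} - 470 K$ ($Z{\left(K \right)} = -9 + \left(\left(K^{2} - 470 K\right) + \frac{1}{-22}\right) = -9 - \left(\frac{1}{22} - K^{2} + 470 K\right) = - \frac{199}{22} + K^{2} - 470 K$)
$Z{\left(-75 \right)} - L{\left(-8 \right)} N{\left(-15 \right)} = \left(- \frac{199}{22} + \left(-75\right)^{2} - -35250\right) - 6 \cdot 11 \left(-15\right) = \left(- \frac{199}{22} + 5625 + 35250\right) - 6 \left(-165\right) = \frac{899051}{22} - -990 = \frac{899051}{22} + 990 = \frac{920831}{22}$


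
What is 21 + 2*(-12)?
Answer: -3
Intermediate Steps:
21 + 2*(-12) = 21 - 24 = -3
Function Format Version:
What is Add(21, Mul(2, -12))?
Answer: -3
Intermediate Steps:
Add(21, Mul(2, -12)) = Add(21, -24) = -3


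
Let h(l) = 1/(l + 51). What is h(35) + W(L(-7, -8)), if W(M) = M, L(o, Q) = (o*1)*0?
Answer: 1/86 ≈ 0.011628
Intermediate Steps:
h(l) = 1/(51 + l)
L(o, Q) = 0 (L(o, Q) = o*0 = 0)
h(35) + W(L(-7, -8)) = 1/(51 + 35) + 0 = 1/86 + 0 = 1/86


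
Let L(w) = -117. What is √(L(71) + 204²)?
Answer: 3*√4611 ≈ 203.71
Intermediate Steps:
√(L(71) + 204²) = √(-117 + 204²) = √(-117 + 41616) = √41499 = 3*√4611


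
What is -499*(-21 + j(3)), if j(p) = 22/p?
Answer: 20459/3 ≈ 6819.7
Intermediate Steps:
-499*(-21 + j(3)) = -499*(-21 + 22/3) = -499*(-41/3) = 20459/3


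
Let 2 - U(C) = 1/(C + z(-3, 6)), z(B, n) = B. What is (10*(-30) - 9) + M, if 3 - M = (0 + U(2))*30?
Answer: -396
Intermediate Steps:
U(C) = 2 - 1/(-3 + C) (U(C) = 2 - 1/(C - 3) = 2 - 1/(-3 + C))
M = -87 (M = 3 - (0 + (-7 + 2*2)/(-3 + 2))*30 = 3 - (0 + (-7 + 4)/(-1))*30 = 3 - (0 - 1*(-3))*30 = 3 - (0 + 3)*30 = 3 - 3*30 = 3 - 1*90 = 3 - 90 = -87)
(10*(-30) - 9) + M = (10*(-30) - 9) - 87 = (-300 - 9) - 87 = -309 - 87 = -396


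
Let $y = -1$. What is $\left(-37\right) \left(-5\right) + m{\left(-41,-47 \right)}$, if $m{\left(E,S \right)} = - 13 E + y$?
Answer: $717$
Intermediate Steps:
$m{\left(E,S \right)} = -1 - 13 E$ ($m{\left(E,S \right)} = - 13 E - 1 = -1 - 13 E$)
$\left(-37\right) \left(-5\right) + m{\left(-41,-47 \right)} = \left(-37\right) \left(-5\right) - -532 = 185 + \left(-1 + 533\right) = 185 + 532 = 717$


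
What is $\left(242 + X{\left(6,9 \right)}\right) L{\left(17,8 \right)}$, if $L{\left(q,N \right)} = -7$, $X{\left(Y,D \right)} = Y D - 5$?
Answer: $-2037$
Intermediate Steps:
$X{\left(Y,D \right)} = -5 + D Y$ ($X{\left(Y,D \right)} = D Y - 5 = -5 + D Y$)
$\left(242 + X{\left(6,9 \right)}\right) L{\left(17,8 \right)} = \left(242 + \left(-5 + 9 \cdot 6\right)\right) \left(-7\right) = \left(242 + \left(-5 + 54\right)\right) \left(-7\right) = \left(242 + 49\right) \left(-7\right) = 291 \left(-7\right) = -2037$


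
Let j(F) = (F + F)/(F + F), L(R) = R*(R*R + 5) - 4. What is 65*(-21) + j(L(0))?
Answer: -1364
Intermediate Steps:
L(R) = -4 + R*(5 + R²) (L(R) = R*(R² + 5) - 4 = R*(5 + R²) - 4 = -4 + R*(5 + R²))
j(F) = 1 (j(F) = (2*F)/((2*F)) = (2*F)*(1/(2*F)) = 1)
65*(-21) + j(L(0)) = 65*(-21) + 1 = -1365 + 1 = -1364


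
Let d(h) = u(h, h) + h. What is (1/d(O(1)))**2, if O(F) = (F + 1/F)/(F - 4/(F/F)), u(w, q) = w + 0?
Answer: 9/16 ≈ 0.56250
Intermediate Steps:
u(w, q) = w
O(F) = (F + 1/F)/(-4 + F) (O(F) = (F + 1/F)/(F - 4/1) = (F + 1/F)/(F - 4*1) = (F + 1/F)/(F - 4) = (F + 1/F)/(-4 + F))
d(h) = 2*h (d(h) = h + h = 2*h)
(1/d(O(1)))**2 = (1/(2*((1 + 1**2)/(1*(-4 + 1)))))**2 = (1/(2*(1*(1 + 1)/(-3))))**2 = (1/(2*(1*(-1/3)*2)))**2 = (1/(2*(-2/3)))**2 = (1/(-4/3))**2 = (-3/4)**2 = 9/16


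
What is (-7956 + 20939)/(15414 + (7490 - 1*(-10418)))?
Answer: 12983/33322 ≈ 0.38962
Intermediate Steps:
(-7956 + 20939)/(15414 + (7490 - 1*(-10418))) = 12983/(15414 + (7490 + 10418)) = 12983/(15414 + 17908) = 12983/33322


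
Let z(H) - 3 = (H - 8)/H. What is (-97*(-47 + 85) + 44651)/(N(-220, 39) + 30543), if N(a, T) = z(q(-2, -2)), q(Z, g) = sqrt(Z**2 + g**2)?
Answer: 1251357855/933119201 + 81930*sqrt(2)/933119201 ≈ 1.3412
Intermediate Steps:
z(H) = 3 + (-8 + H)/H (z(H) = 3 + (H - 8)/H = 3 + (-8 + H)/H)
N(a, T) = 4 - 2*sqrt(2) (N(a, T) = 4 - 8/sqrt((-2)**2 + (-2)**2) = 4 - 8/sqrt(4 + 4) = 4 - 8*sqrt(2)/4 = 4 - 2*sqrt(2))
(-97*(-47 + 85) + 44651)/(N(-220, 39) + 30543) = (-97*(-47 + 85) + 44651)/((4 - 2*sqrt(2)) + 30543) = (-97*38 + 44651)/(30547 - 2*sqrt(2)) = (-3686 + 44651)/(30547 - 2*sqrt(2)) = 40965/(30547 - 2*sqrt(2))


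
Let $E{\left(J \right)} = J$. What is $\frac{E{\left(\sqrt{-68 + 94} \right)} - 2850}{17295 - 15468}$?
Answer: $- \frac{950}{609} + \frac{\sqrt{26}}{1827} \approx -1.5571$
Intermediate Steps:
$\frac{E{\left(\sqrt{-68 + 94} \right)} - 2850}{17295 - 15468} = \frac{\sqrt{-68 + 94} - 2850}{17295 - 15468} = \frac{\sqrt{26} - 2850}{1827} = \left(-2850 + \sqrt{26}\right) \frac{1}{1827} = - \frac{950}{609} + \frac{\sqrt{26}}{1827}$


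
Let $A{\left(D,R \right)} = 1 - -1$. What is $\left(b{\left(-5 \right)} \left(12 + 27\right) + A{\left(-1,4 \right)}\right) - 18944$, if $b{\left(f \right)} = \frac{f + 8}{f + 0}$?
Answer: $- \frac{94827}{5} \approx -18965.0$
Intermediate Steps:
$A{\left(D,R \right)} = 2$ ($A{\left(D,R \right)} = 1 + 1 = 2$)
$b{\left(f \right)} = \frac{8 + f}{f}$
$\left(b{\left(-5 \right)} \left(12 + 27\right) + A{\left(-1,4 \right)}\right) - 18944 = \left(\frac{8 - 5}{-5} \left(12 + 27\right) + 2\right) - 18944 = \left(\left(- \frac{1}{5}\right) 3 \cdot 39 + 2\right) - 18944 = \left(\left(- \frac{3}{5}\right) 39 + 2\right) - 18944 = \left(- \frac{117}{5} + 2\right) - 18944 = - \frac{107}{5} - 18944 = - \frac{94827}{5}$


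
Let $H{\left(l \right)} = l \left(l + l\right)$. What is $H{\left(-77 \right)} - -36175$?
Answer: $48033$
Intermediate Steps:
$H{\left(l \right)} = 2 l^{2}$ ($H{\left(l \right)} = l 2 l = 2 l^{2}$)
$H{\left(-77 \right)} - -36175 = 2 \left(-77\right)^{2} - -36175 = 2 \cdot 5929 + 36175 = 11858 + 36175 = 48033$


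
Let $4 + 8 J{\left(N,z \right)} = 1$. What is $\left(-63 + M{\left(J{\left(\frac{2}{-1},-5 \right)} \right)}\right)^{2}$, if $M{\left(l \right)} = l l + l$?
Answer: $\frac{16378209}{4096} \approx 3998.6$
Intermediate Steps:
$J{\left(N,z \right)} = - \frac{3}{8}$ ($J{\left(N,z \right)} = - \frac{1}{2} + \frac{1}{8} \cdot 1 = - \frac{1}{2} + \frac{1}{8} = - \frac{3}{8}$)
$M{\left(l \right)} = l + l^{2}$ ($M{\left(l \right)} = l^{2} + l = l + l^{2}$)
$\left(-63 + M{\left(J{\left(\frac{2}{-1},-5 \right)} \right)}\right)^{2} = \left(-63 - \frac{3 \left(1 - \frac{3}{8}\right)}{8}\right)^{2} = \left(-63 - \frac{15}{64}\right)^{2} = \left(- \frac{4047}{64}\right)^{2} = \frac{16378209}{4096}$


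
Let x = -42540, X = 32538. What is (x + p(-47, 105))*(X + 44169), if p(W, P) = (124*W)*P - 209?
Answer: -50219229123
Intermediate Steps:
p(W, P) = -209 + 124*P*W (p(W, P) = 124*P*W - 209 = -209 + 124*P*W)
(x + p(-47, 105))*(X + 44169) = (-42540 + (-209 + 124*105*(-47)))*(32538 + 44169) = (-42540 + (-209 - 611940))*76707 = (-42540 - 612149)*76707 = -654689*76707 = -50219229123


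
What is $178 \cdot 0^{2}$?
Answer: $0$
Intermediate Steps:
$178 \cdot 0^{2} = 178 \cdot 0 = 0$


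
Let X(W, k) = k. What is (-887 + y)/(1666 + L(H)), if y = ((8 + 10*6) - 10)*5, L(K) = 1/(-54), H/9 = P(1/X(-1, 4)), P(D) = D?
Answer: -32238/89963 ≈ -0.35835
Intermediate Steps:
H = 9/4 ≈ 2.2500
L(K) = -1/54
y = 290 (y = ((8 + 60) - 10)*5 = (68 - 10)*5 = 58*5 = 290)
(-887 + y)/(1666 + L(H)) = (-887 + 290)/(1666 - 1/54) = -597/89963/54 = -597*54/89963 = -32238/89963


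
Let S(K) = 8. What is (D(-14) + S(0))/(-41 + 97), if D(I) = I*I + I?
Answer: 95/28 ≈ 3.3929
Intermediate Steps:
D(I) = I + I**2 (D(I) = I**2 + I = I + I**2)
(D(-14) + S(0))/(-41 + 97) = (-14*(1 - 14) + 8)/(-41 + 97) = (-14*(-13) + 8)/56 = (182 + 8)*(1/56) = 190*(1/56) = 95/28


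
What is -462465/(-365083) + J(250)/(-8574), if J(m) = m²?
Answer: -9426256295/1565110821 ≈ -6.0227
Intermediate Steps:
-462465/(-365083) + J(250)/(-8574) = -462465/(-365083) + 250²/(-8574) = -462465*(-1/365083) + 62500*(-1/8574) = 462465/365083 - 31250/4287 = -9426256295/1565110821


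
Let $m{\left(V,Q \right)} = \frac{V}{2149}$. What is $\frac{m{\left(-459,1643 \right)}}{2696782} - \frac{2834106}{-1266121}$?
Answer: $\frac{16424733453621369}{7337658041314678} \approx 2.2384$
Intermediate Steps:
$m{\left(V,Q \right)} = \frac{V}{2149}$ ($m{\left(V,Q \right)} = V \frac{1}{2149} = \frac{V}{2149}$)
$\frac{m{\left(-459,1643 \right)}}{2696782} - \frac{2834106}{-1266121} = \frac{\frac{1}{2149} \left(-459\right)}{2696782} - \frac{2834106}{-1266121} = \left(- \frac{459}{2149}\right) \frac{1}{2696782} - - \frac{2834106}{1266121} = - \frac{459}{5795384518} + \frac{2834106}{1266121} = \frac{16424733453621369}{7337658041314678}$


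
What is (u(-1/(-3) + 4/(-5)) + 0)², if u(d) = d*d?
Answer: 2401/50625 ≈ 0.047427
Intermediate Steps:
u(d) = d²
(u(-1/(-3) + 4/(-5)) + 0)² = ((-1/(-3) + 4/(-5))² + 0)² = ((-1*(-⅓) + 4*(-⅕))² + 0)² = ((⅓ - ⅘)² + 0)² = ((-7/15)² + 0)² = (49/225 + 0)² = (49/225)² = 2401/50625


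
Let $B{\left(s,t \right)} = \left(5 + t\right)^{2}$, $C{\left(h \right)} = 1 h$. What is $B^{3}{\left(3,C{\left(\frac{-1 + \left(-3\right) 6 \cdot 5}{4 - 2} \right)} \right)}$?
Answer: $\frac{282429536481}{64} \approx 4.413 \cdot 10^{9}$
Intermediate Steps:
$C{\left(h \right)} = h$
$B^{3}{\left(3,C{\left(\frac{-1 + \left(-3\right) 6 \cdot 5}{4 - 2} \right)} \right)} = \left(\left(5 + \frac{-1 + \left(-3\right) 6 \cdot 5}{4 - 2}\right)^{2}\right)^{3} = \left(\left(5 + \frac{-1 - 90}{2}\right)^{2}\right)^{3} = \left(\left(5 + \left(-1 - 90\right) \frac{1}{2}\right)^{2}\right)^{3} = \left(\left(5 - \frac{91}{2}\right)^{2}\right)^{3} = \left(\left(- \frac{81}{2}\right)^{2}\right)^{3} = \left(\frac{6561}{4}\right)^{3} = \frac{282429536481}{64}$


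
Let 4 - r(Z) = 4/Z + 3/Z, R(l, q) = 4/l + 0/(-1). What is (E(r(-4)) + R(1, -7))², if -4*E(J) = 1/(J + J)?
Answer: 33489/2116 ≈ 15.827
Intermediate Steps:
R(l, q) = 4/l (R(l, q) = 4/l + 0*(-1) = 4/l + 0 = 4/l)
r(Z) = 4 - 7/Z (r(Z) = 4 - (4/Z + 3/Z) = 4 - 7/Z)
E(J) = -1/(8*J) (E(J) = -1/(4*(J + J)) = -1/(2*J)/4 = -1/(8*J))
(E(r(-4)) + R(1, -7))² = (-1/(8*(4 - 7/(-4))) + 4/1)² = (-1/(8*(4 - 7*(-¼))) + 4*1)² = (-1/(8*(4 + 7/4)) + 4)² = (-1/(8*23/4) + 4)² = (-⅛*4/23 + 4)² = (-1/46 + 4)² = (183/46)² = 33489/2116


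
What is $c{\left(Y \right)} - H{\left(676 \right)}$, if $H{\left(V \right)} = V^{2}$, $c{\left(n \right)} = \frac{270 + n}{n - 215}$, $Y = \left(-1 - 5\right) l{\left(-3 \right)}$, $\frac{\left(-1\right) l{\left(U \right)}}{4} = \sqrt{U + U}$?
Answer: $- \frac{22703079250}{49681} - \frac{11640 i \sqrt{6}}{49681} \approx -4.5698 \cdot 10^{5} - 0.5739 i$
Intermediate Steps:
$l{\left(U \right)} = - 4 \sqrt{2} \sqrt{U}$ ($l{\left(U \right)} = - 4 \sqrt{U + U} = - 4 \sqrt{2 U} = - 4 \sqrt{2} \sqrt{U}$)
$Y = 24 i \sqrt{6}$ ($Y = \left(-1 - 5\right) \left(- 4 \sqrt{2} \sqrt{-3}\right) = - 6 \left(- 4 \sqrt{2} i \sqrt{3}\right) = - 6 \left(- 4 i \sqrt{6}\right) = 24 i \sqrt{6} \approx 58.788 i$)
$c{\left(n \right)} = \frac{270 + n}{-215 + n}$
$c{\left(Y \right)} - H{\left(676 \right)} = \frac{270 + 24 i \sqrt{6}}{-215 + 24 i \sqrt{6}} - 676^{2} = \frac{270 + 24 i \sqrt{6}}{-215 + 24 i \sqrt{6}} - 456976 = -456976 + \frac{270 + 24 i \sqrt{6}}{-215 + 24 i \sqrt{6}}$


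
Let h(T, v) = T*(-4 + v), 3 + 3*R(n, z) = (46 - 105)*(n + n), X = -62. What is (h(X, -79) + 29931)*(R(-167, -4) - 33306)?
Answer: -2813701555/3 ≈ -9.3790e+8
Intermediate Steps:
R(n, z) = -1 - 118*n/3 (R(n, z) = -1 + ((46 - 105)*(n + n))/3 = -1 + (-118*n)/3 = -1 - 118*n/3)
(h(X, -79) + 29931)*(R(-167, -4) - 33306) = (-62*(-4 - 79) + 29931)*((-1 - 118/3*(-167)) - 33306) = (-62*(-83) + 29931)*((-1 + 19706/3) - 33306) = (5146 + 29931)*(19703/3 - 33306) = 35077*(-80215/3) = -2813701555/3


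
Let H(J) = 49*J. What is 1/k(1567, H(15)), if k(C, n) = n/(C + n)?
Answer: 2302/735 ≈ 3.1320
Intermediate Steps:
k(C, n) = n/(C + n)
1/k(1567, H(15)) = 1/((49*15)/(1567 + 49*15)) = 1/(735/(1567 + 735)) = 1/(735/2302) = 2302/735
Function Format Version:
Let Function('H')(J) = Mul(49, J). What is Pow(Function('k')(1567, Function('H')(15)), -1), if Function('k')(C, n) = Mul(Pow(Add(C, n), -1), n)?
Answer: Rational(2302, 735) ≈ 3.1320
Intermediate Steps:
Function('k')(C, n) = Mul(n, Pow(Add(C, n), -1))
Pow(Function('k')(1567, Function('H')(15)), -1) = Pow(Mul(Mul(49, 15), Pow(Add(1567, Mul(49, 15)), -1)), -1) = Pow(Mul(735, Pow(Add(1567, 735), -1)), -1) = Pow(Mul(735, Pow(2302, -1)), -1) = Pow(Mul(735, Rational(1, 2302)), -1) = Pow(Rational(735, 2302), -1) = Rational(2302, 735)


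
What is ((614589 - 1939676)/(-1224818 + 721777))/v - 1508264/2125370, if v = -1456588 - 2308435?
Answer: -10275524862881389/14479740116186345 ≈ -0.70965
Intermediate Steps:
v = -3765023
((614589 - 1939676)/(-1224818 + 721777))/v - 1508264/2125370 = ((614589 - 1939676)/(-1224818 + 721777))/(-3765023) - 1508264/2125370 = -1325087/(-503041)*(-1/3765023) - 1508264*1/2125370 = -1325087*(-1/503041)*(-1/3765023) - 754132/1062685 = (9533/3619)*(-1/3765023) - 754132/1062685 = -9533/13625618237 - 754132/1062685 = -10275524862881389/14479740116186345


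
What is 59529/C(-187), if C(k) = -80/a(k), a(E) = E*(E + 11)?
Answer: -122451153/5 ≈ -2.4490e+7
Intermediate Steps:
a(E) = E*(11 + E)
C(k) = -80/(k*(11 + k)) (C(k) = -80*1/(k*(11 + k)) = -80/(k*(11 + k)))
59529/C(-187) = 59529/((-80/(-187*(11 - 187)))) = 59529/((-80*(-1/187)/(-176))) = 59529/((-80*(-1/187)*(-1/176))) = 59529/(-5/2057) = 59529*(-2057/5) = -122451153/5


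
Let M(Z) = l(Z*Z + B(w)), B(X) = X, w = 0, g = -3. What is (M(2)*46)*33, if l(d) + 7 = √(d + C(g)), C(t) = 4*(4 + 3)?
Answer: -10626 + 6072*√2 ≈ -2038.9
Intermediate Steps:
C(t) = 28 (C(t) = 4*7 = 28)
l(d) = -7 + √(28 + d) (l(d) = -7 + √(d + 28) = -7 + √(28 + d))
M(Z) = -7 + √(28 + Z²) (M(Z) = -7 + √(28 + (Z*Z + 0)) = -7 + √(28 + (Z² + 0)) = -7 + √(28 + Z²))
(M(2)*46)*33 = ((-7 + √(28 + 2²))*46)*33 = ((-7 + √(28 + 4))*46)*33 = ((-7 + √32)*46)*33 = ((-7 + 4*√2)*46)*33 = (-322 + 184*√2)*33 = -10626 + 6072*√2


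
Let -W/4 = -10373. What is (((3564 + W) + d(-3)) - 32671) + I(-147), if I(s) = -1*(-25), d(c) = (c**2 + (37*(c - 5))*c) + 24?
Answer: 13331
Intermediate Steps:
W = 41492 (W = -4*(-10373) = 41492)
d(c) = 24 + c**2 + c*(-185 + 37*c) (d(c) = (c**2 + (37*(-5 + c))*c) + 24 = (c**2 + (-185 + 37*c)*c) + 24 = (c**2 + c*(-185 + 37*c)) + 24 = 24 + c**2 + c*(-185 + 37*c))
I(s) = 25
(((3564 + W) + d(-3)) - 32671) + I(-147) = (((3564 + 41492) + (24 - 185*(-3) + 38*(-3)**2)) - 32671) + 25 = ((45056 + (24 + 555 + 38*9)) - 32671) + 25 = ((45056 + (24 + 555 + 342)) - 32671) + 25 = ((45056 + 921) - 32671) + 25 = (45977 - 32671) + 25 = 13306 + 25 = 13331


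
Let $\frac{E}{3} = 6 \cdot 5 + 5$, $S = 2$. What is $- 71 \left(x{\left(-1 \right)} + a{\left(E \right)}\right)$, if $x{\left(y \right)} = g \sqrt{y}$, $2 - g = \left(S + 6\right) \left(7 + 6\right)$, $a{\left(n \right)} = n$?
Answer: $-7455 + 7242 i \approx -7455.0 + 7242.0 i$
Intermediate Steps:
$E = 105$ ($E = 3 \left(6 \cdot 5 + 5\right) = 3 \left(30 + 5\right) = 3 \cdot 35 = 105$)
$g = -102$ ($g = 2 - \left(2 + 6\right) \left(7 + 6\right) = 2 - 8 \cdot 13 = 2 - 104 = -102$)
$x{\left(y \right)} = - 102 \sqrt{y}$
$- 71 \left(x{\left(-1 \right)} + a{\left(E \right)}\right) = - 71 \left(- 102 \sqrt{-1} + 105\right) = - 71 \left(- 102 i + 105\right) = - 71 \left(105 - 102 i\right) = -7455 + 7242 i$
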